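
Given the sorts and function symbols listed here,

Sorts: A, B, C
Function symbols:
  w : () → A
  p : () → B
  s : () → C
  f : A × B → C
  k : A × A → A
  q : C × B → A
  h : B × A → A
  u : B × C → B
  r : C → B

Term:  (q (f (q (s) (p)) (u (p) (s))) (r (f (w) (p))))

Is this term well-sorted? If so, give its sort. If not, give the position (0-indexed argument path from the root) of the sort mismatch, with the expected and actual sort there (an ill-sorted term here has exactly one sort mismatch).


      (s) : C
      (p) : B
    (q (s) (p)) : A
      (p) : B
      (s) : C
    (u (p) (s)) : B
  (f (q (s) (p)) (u (p) (s))) : C
      (w) : A
      (p) : B
    (f (w) (p)) : C
  (r (f (w) (p))) : B
(q (f (q (s) (p)) (u (p) (s))) (r (f (w) (p)))) : A

well-sorted; sort = A


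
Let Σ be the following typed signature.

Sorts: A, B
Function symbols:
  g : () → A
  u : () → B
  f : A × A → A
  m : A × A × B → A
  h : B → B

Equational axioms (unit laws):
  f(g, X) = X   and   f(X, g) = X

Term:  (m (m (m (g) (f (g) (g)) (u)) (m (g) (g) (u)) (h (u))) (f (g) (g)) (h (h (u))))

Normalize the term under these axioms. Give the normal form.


normal form = (m (m (m (g) (g) (u)) (m (g) (g) (u)) (h (u))) (g) (h (h (u))))

1. (m (m (m (g) (f (g) (g)) (u)) (m (g) (g) (u)) (h (u))) (f (g) (g)) (h (h (u))))  →  (m (m (m (g) (g) (u)) (m (g) (g) (u)) (h (u))) (f (g) (g)) (h (h (u))))
2. (m (m (m (g) (g) (u)) (m (g) (g) (u)) (h (u))) (f (g) (g)) (h (h (u))))  →  (m (m (m (g) (g) (u)) (m (g) (g) (u)) (h (u))) (g) (h (h (u))))


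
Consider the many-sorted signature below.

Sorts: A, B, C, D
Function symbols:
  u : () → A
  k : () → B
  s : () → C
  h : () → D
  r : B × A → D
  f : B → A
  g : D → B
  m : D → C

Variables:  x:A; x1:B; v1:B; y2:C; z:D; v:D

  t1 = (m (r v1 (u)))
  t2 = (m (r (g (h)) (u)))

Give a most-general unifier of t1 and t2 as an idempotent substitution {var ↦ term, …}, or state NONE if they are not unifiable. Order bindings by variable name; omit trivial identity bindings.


{v1 ↦ (g (h))}


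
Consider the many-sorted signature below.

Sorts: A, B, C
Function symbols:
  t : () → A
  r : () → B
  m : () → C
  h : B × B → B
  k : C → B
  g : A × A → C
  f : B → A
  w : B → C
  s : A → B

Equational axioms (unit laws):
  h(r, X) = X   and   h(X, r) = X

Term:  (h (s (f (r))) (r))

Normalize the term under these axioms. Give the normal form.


normal form = (s (f (r)))

1. (h (s (f (r))) (r))  →  (s (f (r)))


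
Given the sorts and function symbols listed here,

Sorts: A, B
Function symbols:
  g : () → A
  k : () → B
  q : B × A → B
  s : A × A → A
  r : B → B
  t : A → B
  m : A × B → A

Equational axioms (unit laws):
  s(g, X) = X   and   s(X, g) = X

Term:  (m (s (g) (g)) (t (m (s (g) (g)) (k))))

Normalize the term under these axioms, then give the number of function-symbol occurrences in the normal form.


1. (m (s (g) (g)) (t (m (s (g) (g)) (k))))  →  (m (g) (t (m (s (g) (g)) (k))))
2. (m (g) (t (m (s (g) (g)) (k))))  →  (m (g) (t (m (g) (k))))
normal form: (m (g) (t (m (g) (k))))

size = 6


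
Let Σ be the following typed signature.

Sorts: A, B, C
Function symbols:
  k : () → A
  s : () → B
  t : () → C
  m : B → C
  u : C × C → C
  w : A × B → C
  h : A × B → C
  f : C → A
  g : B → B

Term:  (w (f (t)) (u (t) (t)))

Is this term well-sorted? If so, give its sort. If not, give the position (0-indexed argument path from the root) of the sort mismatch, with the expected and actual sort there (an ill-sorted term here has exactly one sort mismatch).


ill-sorted at position [1]: expected B, got C

    (t) : C
  (f (t)) : A
    (t) : C
    (t) : C
  (u (t) (t)) : C
(w (f (t)) (u (t) (t))) : ✗ arg 1 at [1] has sort C, expected B


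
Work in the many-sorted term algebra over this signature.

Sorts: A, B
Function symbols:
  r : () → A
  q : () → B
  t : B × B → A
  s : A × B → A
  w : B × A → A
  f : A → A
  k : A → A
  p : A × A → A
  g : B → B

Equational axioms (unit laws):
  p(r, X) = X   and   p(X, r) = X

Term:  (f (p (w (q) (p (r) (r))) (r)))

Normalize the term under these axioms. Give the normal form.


1. (f (p (w (q) (p (r) (r))) (r)))  →  (f (w (q) (p (r) (r))))
2. (f (w (q) (p (r) (r))))  →  (f (w (q) (r)))

normal form = (f (w (q) (r)))


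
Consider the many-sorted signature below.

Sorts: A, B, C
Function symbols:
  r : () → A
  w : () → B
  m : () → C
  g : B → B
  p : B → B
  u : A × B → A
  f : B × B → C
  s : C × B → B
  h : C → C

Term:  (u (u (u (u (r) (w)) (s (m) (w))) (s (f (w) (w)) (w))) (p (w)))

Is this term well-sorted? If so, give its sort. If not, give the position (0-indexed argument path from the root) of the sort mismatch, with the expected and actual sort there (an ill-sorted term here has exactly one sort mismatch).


well-sorted; sort = A

        (r) : A
        (w) : B
      (u (r) (w)) : A
        (m) : C
        (w) : B
      (s (m) (w)) : B
    (u (u (r) (w)) (s (m) (w))) : A
        (w) : B
        (w) : B
      (f (w) (w)) : C
      (w) : B
    (s (f (w) (w)) (w)) : B
  (u (u (u (r) (w)) (s (m) (w))) (s (f (w) (w)) (w))) : A
    (w) : B
  (p (w)) : B
(u (u (u (u (r) (w)) (s (m) (w))) (s (f (w) (w)) (w))) (p (w))) : A


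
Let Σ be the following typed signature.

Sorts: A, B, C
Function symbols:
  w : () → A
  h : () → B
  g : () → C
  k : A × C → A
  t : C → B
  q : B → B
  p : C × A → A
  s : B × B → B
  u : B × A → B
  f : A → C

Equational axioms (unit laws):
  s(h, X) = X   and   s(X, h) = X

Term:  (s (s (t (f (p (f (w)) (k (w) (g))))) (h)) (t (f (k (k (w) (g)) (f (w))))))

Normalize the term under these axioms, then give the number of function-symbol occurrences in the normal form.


1. (s (s (t (f (p (f (w)) (k (w) (g))))) (h)) (t (f (k (k (w) (g)) (f (w))))))  →  (s (t (f (p (f (w)) (k (w) (g))))) (t (f (k (k (w) (g)) (f (w))))))
normal form: (s (t (f (p (f (w)) (k (w) (g))))) (t (f (k (k (w) (g)) (f (w))))))

size = 17


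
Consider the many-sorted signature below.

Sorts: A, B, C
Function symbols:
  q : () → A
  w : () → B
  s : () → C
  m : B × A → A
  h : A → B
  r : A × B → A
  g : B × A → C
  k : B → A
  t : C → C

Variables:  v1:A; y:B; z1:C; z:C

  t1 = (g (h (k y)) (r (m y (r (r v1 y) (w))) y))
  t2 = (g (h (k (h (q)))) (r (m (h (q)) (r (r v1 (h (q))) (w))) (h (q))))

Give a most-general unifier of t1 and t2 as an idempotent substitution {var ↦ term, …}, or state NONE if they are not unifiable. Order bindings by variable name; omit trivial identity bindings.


{y ↦ (h (q))}


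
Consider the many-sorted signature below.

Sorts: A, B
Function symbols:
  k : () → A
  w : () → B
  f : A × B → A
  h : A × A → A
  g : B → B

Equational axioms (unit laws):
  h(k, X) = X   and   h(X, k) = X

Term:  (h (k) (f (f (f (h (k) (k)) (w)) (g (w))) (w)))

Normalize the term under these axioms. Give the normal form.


normal form = (f (f (f (k) (w)) (g (w))) (w))

1. (h (k) (f (f (f (h (k) (k)) (w)) (g (w))) (w)))  →  (f (f (f (h (k) (k)) (w)) (g (w))) (w))
2. (f (f (f (h (k) (k)) (w)) (g (w))) (w))  →  (f (f (f (k) (w)) (g (w))) (w))


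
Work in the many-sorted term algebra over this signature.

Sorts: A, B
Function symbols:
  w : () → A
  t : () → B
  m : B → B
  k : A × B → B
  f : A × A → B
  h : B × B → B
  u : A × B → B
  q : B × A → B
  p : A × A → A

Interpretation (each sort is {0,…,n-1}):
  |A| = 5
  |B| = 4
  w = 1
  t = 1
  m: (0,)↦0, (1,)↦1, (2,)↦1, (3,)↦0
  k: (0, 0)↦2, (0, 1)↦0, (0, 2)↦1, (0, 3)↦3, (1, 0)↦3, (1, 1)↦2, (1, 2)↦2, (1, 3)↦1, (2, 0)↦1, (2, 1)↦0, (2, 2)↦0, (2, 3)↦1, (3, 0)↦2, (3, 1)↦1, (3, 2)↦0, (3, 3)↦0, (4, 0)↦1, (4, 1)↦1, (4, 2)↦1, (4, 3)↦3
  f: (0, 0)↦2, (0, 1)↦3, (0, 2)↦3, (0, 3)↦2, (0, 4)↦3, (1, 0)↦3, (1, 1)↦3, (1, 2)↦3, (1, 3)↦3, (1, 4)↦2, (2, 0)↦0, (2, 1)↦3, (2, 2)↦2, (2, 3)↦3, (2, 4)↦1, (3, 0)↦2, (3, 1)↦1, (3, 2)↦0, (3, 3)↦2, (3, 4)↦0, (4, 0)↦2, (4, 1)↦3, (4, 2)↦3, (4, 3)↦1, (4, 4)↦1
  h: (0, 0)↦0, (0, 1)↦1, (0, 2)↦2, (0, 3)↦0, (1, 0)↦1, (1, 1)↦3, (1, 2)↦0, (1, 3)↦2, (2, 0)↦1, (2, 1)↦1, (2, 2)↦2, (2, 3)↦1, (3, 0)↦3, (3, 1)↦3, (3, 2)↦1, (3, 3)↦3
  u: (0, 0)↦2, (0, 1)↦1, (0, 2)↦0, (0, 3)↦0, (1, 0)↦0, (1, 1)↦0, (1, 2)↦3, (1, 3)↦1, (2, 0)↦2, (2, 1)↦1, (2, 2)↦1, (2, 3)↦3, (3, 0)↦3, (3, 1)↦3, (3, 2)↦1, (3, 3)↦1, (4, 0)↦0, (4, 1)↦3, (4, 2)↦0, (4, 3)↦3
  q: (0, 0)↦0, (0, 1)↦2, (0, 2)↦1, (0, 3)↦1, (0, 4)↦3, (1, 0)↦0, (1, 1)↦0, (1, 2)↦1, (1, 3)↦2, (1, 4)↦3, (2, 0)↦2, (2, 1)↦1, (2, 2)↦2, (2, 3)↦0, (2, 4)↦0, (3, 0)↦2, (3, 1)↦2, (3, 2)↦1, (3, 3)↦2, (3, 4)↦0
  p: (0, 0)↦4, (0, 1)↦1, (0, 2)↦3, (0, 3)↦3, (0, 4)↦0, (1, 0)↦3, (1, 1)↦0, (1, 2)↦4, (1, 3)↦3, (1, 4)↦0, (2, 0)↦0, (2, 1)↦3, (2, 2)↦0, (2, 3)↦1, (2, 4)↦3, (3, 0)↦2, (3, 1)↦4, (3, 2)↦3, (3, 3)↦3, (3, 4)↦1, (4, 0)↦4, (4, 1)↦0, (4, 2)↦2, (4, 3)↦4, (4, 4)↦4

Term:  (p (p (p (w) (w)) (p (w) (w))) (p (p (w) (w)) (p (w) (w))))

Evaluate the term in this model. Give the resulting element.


  w = 1
  w = 1
  (p (w) (w)) = p(1, 1) = 0
  w = 1
  w = 1
  (p (w) (w)) = p(1, 1) = 0
  (p (p (w) (w)) (p (w) (w))) = p(0, 0) = 4
  w = 1
  w = 1
  (p (w) (w)) = p(1, 1) = 0
  w = 1
  w = 1
  (p (w) (w)) = p(1, 1) = 0
  (p (p (w) (w)) (p (w) (w))) = p(0, 0) = 4
  (p (p (p (w) (w)) (p (w) (w))) (p (p (w) (w)) (p (w) (w)))) = p(4, 4) = 4

value = 4


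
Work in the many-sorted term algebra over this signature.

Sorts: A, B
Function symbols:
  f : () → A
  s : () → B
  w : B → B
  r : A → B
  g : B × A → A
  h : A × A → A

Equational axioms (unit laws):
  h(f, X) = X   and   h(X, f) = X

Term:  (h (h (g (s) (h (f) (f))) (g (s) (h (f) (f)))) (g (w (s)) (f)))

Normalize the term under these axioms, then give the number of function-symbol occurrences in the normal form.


1. (h (h (g (s) (h (f) (f))) (g (s) (h (f) (f)))) (g (w (s)) (f)))  →  (h (h (g (s) (f)) (g (s) (h (f) (f)))) (g (w (s)) (f)))
2. (h (h (g (s) (f)) (g (s) (h (f) (f)))) (g (w (s)) (f)))  →  (h (h (g (s) (f)) (g (s) (f))) (g (w (s)) (f)))
normal form: (h (h (g (s) (f)) (g (s) (f))) (g (w (s)) (f)))

size = 12


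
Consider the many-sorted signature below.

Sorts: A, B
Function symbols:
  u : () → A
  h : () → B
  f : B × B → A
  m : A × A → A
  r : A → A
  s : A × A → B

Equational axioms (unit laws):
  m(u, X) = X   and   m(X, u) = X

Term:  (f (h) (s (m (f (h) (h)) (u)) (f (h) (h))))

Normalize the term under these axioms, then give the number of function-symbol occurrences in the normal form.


1. (f (h) (s (m (f (h) (h)) (u)) (f (h) (h))))  →  (f (h) (s (f (h) (h)) (f (h) (h))))
normal form: (f (h) (s (f (h) (h)) (f (h) (h))))

size = 9


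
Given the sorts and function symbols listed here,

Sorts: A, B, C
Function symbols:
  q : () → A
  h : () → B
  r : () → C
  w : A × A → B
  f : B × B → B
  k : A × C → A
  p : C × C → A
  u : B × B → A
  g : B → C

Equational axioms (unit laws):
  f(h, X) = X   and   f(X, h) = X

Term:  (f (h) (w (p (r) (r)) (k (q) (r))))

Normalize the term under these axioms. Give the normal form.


1. (f (h) (w (p (r) (r)) (k (q) (r))))  →  (w (p (r) (r)) (k (q) (r)))

normal form = (w (p (r) (r)) (k (q) (r)))


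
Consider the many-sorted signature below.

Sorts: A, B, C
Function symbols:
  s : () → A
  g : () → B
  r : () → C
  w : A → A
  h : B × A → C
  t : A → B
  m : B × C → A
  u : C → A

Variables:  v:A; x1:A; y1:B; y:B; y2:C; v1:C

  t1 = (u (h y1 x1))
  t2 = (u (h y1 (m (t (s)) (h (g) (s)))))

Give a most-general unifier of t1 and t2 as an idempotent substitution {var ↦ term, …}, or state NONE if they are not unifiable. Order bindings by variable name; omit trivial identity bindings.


{x1 ↦ (m (t (s)) (h (g) (s)))}


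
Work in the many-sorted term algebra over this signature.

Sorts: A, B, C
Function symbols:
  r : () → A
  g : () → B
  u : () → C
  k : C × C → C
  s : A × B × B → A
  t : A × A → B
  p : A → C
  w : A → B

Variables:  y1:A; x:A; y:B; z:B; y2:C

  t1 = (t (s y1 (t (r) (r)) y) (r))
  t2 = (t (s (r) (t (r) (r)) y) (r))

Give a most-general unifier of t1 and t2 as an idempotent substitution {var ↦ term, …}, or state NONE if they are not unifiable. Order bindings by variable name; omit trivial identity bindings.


{y1 ↦ (r)}


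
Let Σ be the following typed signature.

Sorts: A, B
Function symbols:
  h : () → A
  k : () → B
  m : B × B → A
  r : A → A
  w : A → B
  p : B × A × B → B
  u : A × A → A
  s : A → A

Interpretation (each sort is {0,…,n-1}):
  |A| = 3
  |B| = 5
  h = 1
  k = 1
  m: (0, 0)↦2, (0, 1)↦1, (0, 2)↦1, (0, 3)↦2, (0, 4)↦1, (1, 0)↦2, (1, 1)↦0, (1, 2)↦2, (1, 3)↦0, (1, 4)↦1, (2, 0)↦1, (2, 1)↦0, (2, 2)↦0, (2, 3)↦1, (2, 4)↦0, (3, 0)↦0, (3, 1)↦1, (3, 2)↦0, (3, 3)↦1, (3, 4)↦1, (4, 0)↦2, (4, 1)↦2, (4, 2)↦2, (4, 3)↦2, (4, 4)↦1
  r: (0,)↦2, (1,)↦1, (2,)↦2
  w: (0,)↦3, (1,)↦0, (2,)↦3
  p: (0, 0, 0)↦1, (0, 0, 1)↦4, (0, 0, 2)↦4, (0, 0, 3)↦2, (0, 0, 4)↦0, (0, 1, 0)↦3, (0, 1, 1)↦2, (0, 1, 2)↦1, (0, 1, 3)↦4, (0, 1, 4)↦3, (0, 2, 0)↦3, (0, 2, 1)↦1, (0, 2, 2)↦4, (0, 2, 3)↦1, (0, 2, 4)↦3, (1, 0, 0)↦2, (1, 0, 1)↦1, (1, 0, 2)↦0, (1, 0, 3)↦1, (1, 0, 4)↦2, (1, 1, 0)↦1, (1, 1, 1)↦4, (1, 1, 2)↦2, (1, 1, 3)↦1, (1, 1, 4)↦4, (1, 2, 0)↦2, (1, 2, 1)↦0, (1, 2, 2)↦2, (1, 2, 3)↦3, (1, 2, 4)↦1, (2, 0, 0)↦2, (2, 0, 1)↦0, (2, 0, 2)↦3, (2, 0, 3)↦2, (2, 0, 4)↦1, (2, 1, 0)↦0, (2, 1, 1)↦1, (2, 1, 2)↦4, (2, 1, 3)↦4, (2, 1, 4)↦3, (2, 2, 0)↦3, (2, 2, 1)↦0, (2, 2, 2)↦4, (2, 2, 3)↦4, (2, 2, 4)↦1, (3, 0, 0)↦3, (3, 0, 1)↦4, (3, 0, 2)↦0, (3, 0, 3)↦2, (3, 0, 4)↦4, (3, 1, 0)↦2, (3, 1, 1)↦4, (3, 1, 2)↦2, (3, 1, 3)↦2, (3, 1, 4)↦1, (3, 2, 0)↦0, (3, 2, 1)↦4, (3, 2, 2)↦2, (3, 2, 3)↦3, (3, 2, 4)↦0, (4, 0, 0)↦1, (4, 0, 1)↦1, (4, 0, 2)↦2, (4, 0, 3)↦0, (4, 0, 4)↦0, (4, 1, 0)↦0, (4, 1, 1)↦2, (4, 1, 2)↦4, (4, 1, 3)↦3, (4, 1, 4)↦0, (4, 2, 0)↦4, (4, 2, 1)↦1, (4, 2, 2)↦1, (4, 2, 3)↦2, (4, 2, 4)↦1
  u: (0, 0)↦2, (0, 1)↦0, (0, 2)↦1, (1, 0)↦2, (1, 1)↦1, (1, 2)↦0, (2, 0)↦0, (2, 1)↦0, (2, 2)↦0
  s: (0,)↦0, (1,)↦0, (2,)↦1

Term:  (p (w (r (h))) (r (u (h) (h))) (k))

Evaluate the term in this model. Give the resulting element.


value = 2

  h = 1
  (r (h)) = r(1,) = 1
  (w (r (h))) = w(1,) = 0
  h = 1
  h = 1
  (u (h) (h)) = u(1, 1) = 1
  (r (u (h) (h))) = r(1,) = 1
  k = 1
  (p (w (r (h))) (r (u (h) (h))) (k)) = p(0, 1, 1) = 2


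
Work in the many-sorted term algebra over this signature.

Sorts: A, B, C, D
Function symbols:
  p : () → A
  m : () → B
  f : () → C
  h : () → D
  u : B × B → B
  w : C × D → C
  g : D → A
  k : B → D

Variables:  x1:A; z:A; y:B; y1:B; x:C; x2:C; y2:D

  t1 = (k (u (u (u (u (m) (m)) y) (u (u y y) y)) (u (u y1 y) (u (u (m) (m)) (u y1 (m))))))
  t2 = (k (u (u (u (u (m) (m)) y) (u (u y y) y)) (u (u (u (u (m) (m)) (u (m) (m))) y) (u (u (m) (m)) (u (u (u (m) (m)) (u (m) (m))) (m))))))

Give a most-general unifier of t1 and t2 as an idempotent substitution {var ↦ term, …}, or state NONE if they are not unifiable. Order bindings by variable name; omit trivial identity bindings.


{y1 ↦ (u (u (m) (m)) (u (m) (m)))}


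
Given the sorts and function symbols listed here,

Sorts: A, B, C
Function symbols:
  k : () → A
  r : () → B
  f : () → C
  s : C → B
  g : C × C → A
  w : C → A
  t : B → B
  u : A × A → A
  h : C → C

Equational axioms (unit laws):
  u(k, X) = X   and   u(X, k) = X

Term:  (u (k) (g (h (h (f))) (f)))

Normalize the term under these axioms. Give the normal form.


1. (u (k) (g (h (h (f))) (f)))  →  (g (h (h (f))) (f))

normal form = (g (h (h (f))) (f))


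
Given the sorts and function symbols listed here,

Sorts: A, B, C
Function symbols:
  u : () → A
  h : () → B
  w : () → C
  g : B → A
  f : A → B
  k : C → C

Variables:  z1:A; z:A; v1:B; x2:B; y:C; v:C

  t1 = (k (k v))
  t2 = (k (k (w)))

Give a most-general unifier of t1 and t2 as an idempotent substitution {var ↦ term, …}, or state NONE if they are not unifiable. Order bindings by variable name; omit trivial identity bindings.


{v ↦ (w)}


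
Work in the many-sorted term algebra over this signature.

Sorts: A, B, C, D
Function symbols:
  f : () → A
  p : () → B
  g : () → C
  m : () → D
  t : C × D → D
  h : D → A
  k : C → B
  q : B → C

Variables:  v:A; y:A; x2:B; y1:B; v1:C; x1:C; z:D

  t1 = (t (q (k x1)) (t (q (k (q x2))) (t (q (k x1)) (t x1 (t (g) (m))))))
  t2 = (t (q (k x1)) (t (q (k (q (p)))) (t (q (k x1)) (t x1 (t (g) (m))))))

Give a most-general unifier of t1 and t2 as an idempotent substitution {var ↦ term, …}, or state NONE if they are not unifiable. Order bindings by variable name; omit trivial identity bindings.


{x2 ↦ (p)}


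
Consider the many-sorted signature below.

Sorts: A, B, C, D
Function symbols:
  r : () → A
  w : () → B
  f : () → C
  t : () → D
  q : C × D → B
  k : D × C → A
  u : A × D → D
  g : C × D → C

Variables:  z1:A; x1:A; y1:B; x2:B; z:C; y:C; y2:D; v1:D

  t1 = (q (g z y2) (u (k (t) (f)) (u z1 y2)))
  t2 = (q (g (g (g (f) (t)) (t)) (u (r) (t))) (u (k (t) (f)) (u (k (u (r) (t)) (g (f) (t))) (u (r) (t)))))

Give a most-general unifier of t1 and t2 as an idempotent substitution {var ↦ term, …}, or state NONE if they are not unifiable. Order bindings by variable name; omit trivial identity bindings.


{y2 ↦ (u (r) (t)), z ↦ (g (g (f) (t)) (t)), z1 ↦ (k (u (r) (t)) (g (f) (t)))}


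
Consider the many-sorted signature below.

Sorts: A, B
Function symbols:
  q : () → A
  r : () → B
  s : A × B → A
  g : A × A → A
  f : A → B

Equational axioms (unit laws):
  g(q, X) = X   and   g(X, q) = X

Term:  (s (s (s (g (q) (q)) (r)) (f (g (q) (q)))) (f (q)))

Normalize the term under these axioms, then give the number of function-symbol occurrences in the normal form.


size = 9

1. (s (s (s (g (q) (q)) (r)) (f (g (q) (q)))) (f (q)))  →  (s (s (s (q) (r)) (f (g (q) (q)))) (f (q)))
2. (s (s (s (q) (r)) (f (g (q) (q)))) (f (q)))  →  (s (s (s (q) (r)) (f (q))) (f (q)))
normal form: (s (s (s (q) (r)) (f (q))) (f (q)))


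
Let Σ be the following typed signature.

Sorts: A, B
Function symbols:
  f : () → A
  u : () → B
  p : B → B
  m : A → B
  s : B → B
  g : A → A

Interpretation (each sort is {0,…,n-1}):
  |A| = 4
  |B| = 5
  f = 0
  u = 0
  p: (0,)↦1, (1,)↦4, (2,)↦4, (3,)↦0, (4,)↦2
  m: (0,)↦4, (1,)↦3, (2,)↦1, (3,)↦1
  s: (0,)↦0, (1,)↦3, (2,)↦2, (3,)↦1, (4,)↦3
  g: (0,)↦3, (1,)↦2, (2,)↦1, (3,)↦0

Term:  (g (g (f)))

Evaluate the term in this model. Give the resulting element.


  f = 0
  (g (f)) = g(0,) = 3
  (g (g (f))) = g(3,) = 0

value = 0


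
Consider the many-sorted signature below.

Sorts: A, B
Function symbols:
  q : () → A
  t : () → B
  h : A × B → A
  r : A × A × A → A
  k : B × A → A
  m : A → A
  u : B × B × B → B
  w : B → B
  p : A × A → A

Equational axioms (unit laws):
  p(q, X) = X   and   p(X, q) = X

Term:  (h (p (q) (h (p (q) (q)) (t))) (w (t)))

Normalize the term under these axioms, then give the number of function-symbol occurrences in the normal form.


size = 6

1. (h (p (q) (h (p (q) (q)) (t))) (w (t)))  →  (h (h (p (q) (q)) (t)) (w (t)))
2. (h (h (p (q) (q)) (t)) (w (t)))  →  (h (h (q) (t)) (w (t)))
normal form: (h (h (q) (t)) (w (t)))


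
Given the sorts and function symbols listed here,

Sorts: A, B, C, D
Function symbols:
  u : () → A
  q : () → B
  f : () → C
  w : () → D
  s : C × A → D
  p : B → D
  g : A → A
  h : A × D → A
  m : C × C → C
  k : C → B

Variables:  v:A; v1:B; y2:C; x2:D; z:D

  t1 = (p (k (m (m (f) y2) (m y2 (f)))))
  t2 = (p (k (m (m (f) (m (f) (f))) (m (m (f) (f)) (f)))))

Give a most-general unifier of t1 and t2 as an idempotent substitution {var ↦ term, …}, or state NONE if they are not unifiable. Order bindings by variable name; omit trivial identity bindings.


{y2 ↦ (m (f) (f))}


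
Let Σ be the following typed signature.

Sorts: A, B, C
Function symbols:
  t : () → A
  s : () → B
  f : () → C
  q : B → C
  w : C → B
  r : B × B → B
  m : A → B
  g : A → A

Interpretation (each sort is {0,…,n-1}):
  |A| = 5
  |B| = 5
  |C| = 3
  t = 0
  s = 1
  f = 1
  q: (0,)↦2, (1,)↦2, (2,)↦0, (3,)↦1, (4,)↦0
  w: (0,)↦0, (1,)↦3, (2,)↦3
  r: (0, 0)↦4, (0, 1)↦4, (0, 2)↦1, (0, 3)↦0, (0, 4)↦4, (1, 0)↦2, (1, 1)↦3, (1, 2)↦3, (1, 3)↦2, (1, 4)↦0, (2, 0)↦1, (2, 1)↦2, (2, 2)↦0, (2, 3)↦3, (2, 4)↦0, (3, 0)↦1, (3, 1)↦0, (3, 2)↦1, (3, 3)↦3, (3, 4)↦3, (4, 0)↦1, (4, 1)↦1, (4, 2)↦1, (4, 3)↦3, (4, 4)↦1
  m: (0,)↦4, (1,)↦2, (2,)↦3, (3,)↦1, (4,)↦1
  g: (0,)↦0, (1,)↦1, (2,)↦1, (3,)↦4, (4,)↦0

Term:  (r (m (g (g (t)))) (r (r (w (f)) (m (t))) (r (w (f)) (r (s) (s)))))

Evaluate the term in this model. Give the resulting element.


value = 3

  t = 0
  (g (t)) = g(0,) = 0
  (g (g (t))) = g(0,) = 0
  (m (g (g (t)))) = m(0,) = 4
  f = 1
  (w (f)) = w(1,) = 3
  t = 0
  (m (t)) = m(0,) = 4
  (r (w (f)) (m (t))) = r(3, 4) = 3
  f = 1
  (w (f)) = w(1,) = 3
  s = 1
  s = 1
  (r (s) (s)) = r(1, 1) = 3
  (r (w (f)) (r (s) (s))) = r(3, 3) = 3
  (r (r (w (f)) (m (t))) (r (w (f)) (r (s) (s)))) = r(3, 3) = 3
  (r (m (g (g (t)))) (r (r (w (f)) (m (t))) (r (w (f)) (r (s) (s))))) = r(4, 3) = 3


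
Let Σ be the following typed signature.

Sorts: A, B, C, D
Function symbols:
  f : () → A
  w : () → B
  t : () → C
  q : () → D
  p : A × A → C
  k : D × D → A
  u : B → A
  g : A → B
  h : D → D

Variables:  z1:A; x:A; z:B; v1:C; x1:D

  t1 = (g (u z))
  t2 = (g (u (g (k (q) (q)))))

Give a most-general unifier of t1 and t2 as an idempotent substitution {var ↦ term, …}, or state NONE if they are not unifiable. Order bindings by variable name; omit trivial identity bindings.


{z ↦ (g (k (q) (q)))}


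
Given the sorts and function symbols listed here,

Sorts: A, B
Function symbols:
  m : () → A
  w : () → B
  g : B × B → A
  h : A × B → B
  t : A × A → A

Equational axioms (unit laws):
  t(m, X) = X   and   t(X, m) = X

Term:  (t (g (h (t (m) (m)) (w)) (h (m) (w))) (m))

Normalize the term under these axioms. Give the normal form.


1. (t (g (h (t (m) (m)) (w)) (h (m) (w))) (m))  →  (g (h (t (m) (m)) (w)) (h (m) (w)))
2. (g (h (t (m) (m)) (w)) (h (m) (w)))  →  (g (h (m) (w)) (h (m) (w)))

normal form = (g (h (m) (w)) (h (m) (w)))


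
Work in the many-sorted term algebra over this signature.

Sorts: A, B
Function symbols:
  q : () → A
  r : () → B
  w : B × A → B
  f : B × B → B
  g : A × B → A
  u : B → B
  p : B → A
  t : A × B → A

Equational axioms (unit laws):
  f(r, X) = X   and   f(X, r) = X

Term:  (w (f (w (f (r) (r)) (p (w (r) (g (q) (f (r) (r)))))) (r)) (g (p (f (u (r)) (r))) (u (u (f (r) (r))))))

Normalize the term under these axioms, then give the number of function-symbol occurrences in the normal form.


size = 16

1. (w (f (w (f (r) (r)) (p (w (r) (g (q) (f (r) (r)))))) (r)) (g (p (f (u (r)) (r))) (u (u (f (r) (r))))))  →  (w (w (f (r) (r)) (p (w (r) (g (q) (f (r) (r)))))) (g (p (f (u (r)) (r))) (u (u (f (r) (r))))))
2. (w (w (f (r) (r)) (p (w (r) (g (q) (f (r) (r)))))) (g (p (f (u (r)) (r))) (u (u (f (r) (r))))))  →  (w (w (r) (p (w (r) (g (q) (f (r) (r)))))) (g (p (f (u (r)) (r))) (u (u (f (r) (r))))))
3. (w (w (r) (p (w (r) (g (q) (f (r) (r)))))) (g (p (f (u (r)) (r))) (u (u (f (r) (r))))))  →  (w (w (r) (p (w (r) (g (q) (r))))) (g (p (f (u (r)) (r))) (u (u (f (r) (r))))))
4. (w (w (r) (p (w (r) (g (q) (r))))) (g (p (f (u (r)) (r))) (u (u (f (r) (r))))))  →  (w (w (r) (p (w (r) (g (q) (r))))) (g (p (u (r))) (u (u (f (r) (r))))))
5. (w (w (r) (p (w (r) (g (q) (r))))) (g (p (u (r))) (u (u (f (r) (r))))))  →  (w (w (r) (p (w (r) (g (q) (r))))) (g (p (u (r))) (u (u (r)))))
normal form: (w (w (r) (p (w (r) (g (q) (r))))) (g (p (u (r))) (u (u (r)))))


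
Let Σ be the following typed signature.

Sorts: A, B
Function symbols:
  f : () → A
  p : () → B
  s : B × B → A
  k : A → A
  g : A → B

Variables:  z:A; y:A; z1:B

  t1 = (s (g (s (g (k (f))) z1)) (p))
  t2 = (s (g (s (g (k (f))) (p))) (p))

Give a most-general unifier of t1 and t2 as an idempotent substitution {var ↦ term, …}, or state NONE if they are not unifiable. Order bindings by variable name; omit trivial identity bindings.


{z1 ↦ (p)}


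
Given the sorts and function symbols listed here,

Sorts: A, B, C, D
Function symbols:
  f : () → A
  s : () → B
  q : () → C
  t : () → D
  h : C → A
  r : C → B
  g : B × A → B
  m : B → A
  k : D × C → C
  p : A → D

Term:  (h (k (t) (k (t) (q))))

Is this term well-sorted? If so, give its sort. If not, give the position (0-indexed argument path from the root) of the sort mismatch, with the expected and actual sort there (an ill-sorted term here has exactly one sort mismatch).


well-sorted; sort = A

    (t) : D
      (t) : D
      (q) : C
    (k (t) (q)) : C
  (k (t) (k (t) (q))) : C
(h (k (t) (k (t) (q)))) : A


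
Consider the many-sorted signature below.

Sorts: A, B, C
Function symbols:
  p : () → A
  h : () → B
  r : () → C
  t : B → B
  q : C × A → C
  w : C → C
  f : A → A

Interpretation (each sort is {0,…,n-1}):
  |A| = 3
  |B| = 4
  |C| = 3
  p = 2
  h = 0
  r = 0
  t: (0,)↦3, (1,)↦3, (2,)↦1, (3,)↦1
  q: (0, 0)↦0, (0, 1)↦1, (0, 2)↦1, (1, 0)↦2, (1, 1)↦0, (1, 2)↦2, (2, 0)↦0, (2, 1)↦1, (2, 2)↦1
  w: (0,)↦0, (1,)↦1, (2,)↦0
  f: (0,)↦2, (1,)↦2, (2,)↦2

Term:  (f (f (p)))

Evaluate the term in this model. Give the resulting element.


value = 2

  p = 2
  (f (p)) = f(2,) = 2
  (f (f (p))) = f(2,) = 2


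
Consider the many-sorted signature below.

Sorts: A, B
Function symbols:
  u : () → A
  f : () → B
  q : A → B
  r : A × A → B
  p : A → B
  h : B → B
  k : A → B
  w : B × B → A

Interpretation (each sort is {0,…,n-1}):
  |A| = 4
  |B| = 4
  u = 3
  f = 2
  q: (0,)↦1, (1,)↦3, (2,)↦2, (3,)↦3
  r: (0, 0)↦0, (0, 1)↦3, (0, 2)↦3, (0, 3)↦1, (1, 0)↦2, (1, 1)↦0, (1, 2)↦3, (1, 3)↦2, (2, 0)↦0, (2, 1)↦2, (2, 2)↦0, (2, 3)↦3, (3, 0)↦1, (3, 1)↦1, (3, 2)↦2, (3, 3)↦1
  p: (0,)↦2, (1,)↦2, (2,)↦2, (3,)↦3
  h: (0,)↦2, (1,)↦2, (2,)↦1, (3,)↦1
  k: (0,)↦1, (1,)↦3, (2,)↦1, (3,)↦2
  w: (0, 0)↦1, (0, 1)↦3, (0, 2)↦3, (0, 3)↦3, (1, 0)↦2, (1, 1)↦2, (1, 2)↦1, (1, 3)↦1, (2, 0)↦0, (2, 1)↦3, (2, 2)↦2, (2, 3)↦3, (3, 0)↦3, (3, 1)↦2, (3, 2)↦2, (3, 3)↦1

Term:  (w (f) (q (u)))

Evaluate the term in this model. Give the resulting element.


value = 3

  f = 2
  u = 3
  (q (u)) = q(3,) = 3
  (w (f) (q (u))) = w(2, 3) = 3


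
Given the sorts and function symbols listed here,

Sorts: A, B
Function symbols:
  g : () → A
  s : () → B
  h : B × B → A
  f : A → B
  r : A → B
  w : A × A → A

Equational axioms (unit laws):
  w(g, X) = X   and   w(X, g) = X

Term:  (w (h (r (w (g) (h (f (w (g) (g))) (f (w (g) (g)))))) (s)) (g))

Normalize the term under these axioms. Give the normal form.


normal form = (h (r (h (f (g)) (f (g)))) (s))

1. (w (h (r (w (g) (h (f (w (g) (g))) (f (w (g) (g)))))) (s)) (g))  →  (h (r (w (g) (h (f (w (g) (g))) (f (w (g) (g)))))) (s))
2. (h (r (w (g) (h (f (w (g) (g))) (f (w (g) (g)))))) (s))  →  (h (r (h (f (w (g) (g))) (f (w (g) (g))))) (s))
3. (h (r (h (f (w (g) (g))) (f (w (g) (g))))) (s))  →  (h (r (h (f (g)) (f (w (g) (g))))) (s))
4. (h (r (h (f (g)) (f (w (g) (g))))) (s))  →  (h (r (h (f (g)) (f (g)))) (s))


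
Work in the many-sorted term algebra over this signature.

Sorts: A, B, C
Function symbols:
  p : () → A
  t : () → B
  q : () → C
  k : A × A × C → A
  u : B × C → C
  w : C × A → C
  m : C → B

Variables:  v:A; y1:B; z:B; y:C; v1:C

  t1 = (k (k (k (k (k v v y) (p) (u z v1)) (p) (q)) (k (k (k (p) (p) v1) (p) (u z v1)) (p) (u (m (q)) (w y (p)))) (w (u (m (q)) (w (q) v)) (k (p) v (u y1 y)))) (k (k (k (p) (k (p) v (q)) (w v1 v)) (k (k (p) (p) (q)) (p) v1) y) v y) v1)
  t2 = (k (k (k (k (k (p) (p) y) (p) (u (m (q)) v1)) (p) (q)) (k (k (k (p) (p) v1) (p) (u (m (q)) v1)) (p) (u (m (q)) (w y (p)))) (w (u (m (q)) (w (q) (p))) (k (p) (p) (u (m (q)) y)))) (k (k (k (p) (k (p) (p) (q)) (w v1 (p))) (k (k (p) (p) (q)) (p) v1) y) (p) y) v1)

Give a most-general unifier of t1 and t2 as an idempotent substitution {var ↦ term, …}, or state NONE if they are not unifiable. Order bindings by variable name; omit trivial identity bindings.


{v ↦ (p), y1 ↦ (m (q)), z ↦ (m (q))}


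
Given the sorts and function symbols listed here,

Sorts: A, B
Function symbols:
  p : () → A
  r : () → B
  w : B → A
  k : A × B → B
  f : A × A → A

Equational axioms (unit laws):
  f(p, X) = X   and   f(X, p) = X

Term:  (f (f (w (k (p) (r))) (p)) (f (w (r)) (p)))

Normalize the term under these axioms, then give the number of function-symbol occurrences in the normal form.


size = 7

1. (f (f (w (k (p) (r))) (p)) (f (w (r)) (p)))  →  (f (w (k (p) (r))) (f (w (r)) (p)))
2. (f (w (k (p) (r))) (f (w (r)) (p)))  →  (f (w (k (p) (r))) (w (r)))
normal form: (f (w (k (p) (r))) (w (r)))


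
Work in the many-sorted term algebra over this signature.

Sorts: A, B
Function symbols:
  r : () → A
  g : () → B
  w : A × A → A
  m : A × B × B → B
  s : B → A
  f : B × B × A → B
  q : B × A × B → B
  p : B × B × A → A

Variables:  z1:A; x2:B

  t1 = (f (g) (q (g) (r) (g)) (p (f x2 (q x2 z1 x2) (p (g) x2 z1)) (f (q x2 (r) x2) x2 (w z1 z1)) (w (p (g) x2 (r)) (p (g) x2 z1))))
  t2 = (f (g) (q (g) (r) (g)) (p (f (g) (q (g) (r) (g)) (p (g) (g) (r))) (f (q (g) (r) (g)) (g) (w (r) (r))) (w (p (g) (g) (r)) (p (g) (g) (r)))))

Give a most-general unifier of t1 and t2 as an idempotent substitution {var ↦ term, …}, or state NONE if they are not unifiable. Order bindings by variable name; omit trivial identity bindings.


{x2 ↦ (g), z1 ↦ (r)}


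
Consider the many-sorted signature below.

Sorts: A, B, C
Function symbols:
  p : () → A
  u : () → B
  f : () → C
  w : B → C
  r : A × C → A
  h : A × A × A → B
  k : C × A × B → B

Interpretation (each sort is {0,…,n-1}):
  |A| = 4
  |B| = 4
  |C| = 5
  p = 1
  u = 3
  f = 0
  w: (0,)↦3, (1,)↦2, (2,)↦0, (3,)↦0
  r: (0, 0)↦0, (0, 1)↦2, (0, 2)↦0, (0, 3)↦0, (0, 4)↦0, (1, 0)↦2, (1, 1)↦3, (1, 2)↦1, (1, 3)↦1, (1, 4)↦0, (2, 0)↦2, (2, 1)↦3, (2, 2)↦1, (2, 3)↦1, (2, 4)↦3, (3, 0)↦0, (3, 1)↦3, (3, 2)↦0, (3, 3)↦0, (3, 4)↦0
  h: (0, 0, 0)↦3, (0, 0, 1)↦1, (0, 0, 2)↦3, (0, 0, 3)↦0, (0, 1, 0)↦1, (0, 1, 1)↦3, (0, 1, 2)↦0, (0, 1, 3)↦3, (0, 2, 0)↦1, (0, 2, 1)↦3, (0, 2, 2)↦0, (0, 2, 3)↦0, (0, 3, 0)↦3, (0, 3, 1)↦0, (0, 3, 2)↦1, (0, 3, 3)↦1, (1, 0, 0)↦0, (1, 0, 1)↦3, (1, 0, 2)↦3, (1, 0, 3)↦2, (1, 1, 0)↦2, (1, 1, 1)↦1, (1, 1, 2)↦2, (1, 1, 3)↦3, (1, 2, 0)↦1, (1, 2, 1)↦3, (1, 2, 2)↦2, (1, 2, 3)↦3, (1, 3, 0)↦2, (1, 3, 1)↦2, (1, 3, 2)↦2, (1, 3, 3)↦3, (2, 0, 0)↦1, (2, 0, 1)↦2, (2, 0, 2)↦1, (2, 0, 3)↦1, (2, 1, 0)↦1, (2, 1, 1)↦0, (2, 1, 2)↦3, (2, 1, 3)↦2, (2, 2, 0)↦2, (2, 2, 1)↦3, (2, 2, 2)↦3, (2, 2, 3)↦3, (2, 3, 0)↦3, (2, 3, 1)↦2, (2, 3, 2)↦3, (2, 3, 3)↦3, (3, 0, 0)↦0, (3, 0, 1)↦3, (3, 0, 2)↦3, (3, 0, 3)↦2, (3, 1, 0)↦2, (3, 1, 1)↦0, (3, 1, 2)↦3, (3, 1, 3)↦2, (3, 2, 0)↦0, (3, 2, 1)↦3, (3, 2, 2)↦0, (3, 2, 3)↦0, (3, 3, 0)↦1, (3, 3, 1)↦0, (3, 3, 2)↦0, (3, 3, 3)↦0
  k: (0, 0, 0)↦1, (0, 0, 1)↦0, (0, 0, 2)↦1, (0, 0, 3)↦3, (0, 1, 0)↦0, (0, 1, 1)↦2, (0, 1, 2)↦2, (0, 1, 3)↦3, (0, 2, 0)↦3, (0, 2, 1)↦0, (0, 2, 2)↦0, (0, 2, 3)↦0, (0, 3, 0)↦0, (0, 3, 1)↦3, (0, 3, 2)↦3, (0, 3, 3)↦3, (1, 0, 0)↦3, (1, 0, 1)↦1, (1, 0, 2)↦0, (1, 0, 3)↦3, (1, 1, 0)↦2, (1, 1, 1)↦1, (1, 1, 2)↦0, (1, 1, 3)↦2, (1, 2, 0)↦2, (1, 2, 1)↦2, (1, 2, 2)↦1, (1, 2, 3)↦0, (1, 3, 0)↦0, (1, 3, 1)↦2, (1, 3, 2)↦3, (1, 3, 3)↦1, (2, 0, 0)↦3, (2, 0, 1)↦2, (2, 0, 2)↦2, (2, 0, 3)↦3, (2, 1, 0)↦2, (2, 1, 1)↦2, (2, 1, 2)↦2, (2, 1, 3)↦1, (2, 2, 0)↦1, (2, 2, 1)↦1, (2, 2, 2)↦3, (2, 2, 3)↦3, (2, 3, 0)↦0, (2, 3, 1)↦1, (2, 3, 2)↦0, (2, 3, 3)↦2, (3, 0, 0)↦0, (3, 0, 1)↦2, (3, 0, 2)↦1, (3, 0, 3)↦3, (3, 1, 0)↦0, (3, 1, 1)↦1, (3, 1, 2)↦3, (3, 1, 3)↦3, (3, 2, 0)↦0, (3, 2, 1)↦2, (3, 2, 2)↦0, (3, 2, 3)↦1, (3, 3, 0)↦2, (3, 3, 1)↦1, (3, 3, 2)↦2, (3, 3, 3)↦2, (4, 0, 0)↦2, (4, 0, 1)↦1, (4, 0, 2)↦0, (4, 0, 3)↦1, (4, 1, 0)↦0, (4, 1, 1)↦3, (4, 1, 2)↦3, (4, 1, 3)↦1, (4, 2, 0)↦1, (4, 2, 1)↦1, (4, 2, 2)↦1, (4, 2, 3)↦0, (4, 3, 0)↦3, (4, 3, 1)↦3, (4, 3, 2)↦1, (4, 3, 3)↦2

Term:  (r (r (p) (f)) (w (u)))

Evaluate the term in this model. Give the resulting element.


value = 2

  p = 1
  f = 0
  (r (p) (f)) = r(1, 0) = 2
  u = 3
  (w (u)) = w(3,) = 0
  (r (r (p) (f)) (w (u))) = r(2, 0) = 2


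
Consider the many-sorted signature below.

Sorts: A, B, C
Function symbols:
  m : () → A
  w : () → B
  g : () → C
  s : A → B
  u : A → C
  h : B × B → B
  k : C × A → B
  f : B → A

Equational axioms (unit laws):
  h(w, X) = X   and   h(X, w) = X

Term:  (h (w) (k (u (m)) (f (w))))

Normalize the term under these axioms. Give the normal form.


normal form = (k (u (m)) (f (w)))

1. (h (w) (k (u (m)) (f (w))))  →  (k (u (m)) (f (w)))


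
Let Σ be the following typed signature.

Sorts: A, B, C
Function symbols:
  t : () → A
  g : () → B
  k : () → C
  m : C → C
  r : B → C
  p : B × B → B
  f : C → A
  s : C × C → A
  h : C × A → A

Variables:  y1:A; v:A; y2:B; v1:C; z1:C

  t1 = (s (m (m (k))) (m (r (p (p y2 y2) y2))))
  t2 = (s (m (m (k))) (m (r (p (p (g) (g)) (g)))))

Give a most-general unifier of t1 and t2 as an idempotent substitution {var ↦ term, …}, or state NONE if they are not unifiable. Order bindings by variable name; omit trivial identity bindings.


{y2 ↦ (g)}


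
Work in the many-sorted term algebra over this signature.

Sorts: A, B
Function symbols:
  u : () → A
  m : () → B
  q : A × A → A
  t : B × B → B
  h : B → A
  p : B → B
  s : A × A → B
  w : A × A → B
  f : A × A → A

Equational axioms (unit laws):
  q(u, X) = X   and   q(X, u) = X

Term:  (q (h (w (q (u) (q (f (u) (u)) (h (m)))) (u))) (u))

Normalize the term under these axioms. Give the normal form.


1. (q (h (w (q (u) (q (f (u) (u)) (h (m)))) (u))) (u))  →  (h (w (q (u) (q (f (u) (u)) (h (m)))) (u)))
2. (h (w (q (u) (q (f (u) (u)) (h (m)))) (u)))  →  (h (w (q (f (u) (u)) (h (m))) (u)))

normal form = (h (w (q (f (u) (u)) (h (m))) (u)))


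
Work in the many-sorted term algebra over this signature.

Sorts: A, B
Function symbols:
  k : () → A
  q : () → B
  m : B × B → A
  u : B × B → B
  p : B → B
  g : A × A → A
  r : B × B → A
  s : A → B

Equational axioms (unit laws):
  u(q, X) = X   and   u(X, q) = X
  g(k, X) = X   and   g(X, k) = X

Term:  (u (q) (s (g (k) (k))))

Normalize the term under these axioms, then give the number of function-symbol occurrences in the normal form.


1. (u (q) (s (g (k) (k))))  →  (s (g (k) (k)))
2. (s (g (k) (k)))  →  (s (k))
normal form: (s (k))

size = 2


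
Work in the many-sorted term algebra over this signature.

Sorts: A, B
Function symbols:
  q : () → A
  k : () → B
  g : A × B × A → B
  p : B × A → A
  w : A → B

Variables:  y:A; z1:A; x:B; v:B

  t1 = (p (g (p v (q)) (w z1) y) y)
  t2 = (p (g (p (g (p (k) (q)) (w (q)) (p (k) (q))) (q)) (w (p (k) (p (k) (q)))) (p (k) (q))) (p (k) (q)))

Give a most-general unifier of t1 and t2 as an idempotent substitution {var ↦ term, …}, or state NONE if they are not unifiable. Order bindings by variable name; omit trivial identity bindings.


{v ↦ (g (p (k) (q)) (w (q)) (p (k) (q))), y ↦ (p (k) (q)), z1 ↦ (p (k) (p (k) (q)))}


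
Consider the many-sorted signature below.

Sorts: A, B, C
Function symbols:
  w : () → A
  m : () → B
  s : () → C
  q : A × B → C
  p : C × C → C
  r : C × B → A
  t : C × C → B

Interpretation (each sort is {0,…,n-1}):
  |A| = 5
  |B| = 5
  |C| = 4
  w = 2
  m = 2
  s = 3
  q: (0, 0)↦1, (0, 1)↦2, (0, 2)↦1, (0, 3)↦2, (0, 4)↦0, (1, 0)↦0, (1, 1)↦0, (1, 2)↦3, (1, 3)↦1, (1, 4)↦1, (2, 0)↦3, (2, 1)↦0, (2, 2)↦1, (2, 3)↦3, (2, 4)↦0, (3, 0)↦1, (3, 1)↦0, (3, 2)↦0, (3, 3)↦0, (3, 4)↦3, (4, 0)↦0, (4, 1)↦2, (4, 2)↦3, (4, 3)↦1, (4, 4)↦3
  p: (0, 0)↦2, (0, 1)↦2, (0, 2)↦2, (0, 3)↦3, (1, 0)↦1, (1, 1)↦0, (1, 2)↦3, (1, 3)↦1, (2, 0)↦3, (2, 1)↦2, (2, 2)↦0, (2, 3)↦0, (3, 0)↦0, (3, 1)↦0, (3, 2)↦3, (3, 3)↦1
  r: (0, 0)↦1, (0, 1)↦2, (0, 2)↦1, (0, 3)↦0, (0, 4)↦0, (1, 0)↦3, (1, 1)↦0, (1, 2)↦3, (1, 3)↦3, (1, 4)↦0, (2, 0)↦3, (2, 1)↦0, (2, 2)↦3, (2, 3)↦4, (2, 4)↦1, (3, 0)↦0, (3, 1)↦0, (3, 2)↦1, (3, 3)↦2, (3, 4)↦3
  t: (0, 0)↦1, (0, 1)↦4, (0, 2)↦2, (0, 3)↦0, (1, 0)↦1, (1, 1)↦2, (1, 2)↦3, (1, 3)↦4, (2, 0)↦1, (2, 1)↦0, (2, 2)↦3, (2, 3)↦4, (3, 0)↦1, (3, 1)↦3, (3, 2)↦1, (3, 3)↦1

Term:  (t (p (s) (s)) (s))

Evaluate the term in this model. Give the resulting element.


value = 4

  s = 3
  s = 3
  (p (s) (s)) = p(3, 3) = 1
  s = 3
  (t (p (s) (s)) (s)) = t(1, 3) = 4


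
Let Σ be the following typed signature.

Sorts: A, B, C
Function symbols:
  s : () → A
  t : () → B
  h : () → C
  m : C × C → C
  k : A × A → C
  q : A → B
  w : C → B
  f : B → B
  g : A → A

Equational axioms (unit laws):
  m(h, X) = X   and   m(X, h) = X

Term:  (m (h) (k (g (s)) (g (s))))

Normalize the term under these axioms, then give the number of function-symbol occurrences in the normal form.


1. (m (h) (k (g (s)) (g (s))))  →  (k (g (s)) (g (s)))
normal form: (k (g (s)) (g (s)))

size = 5


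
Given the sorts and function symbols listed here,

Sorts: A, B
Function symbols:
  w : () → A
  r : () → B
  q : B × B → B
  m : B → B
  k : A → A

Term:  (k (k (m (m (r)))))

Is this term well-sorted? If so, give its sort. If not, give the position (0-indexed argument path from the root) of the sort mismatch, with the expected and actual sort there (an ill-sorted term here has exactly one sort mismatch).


        (r) : B
      (m (r)) : B
    (m (m (r))) : B
  (k (m (m (r)))) : ✗ arg 0 at [0, 0] has sort B, expected A

ill-sorted at position [0, 0]: expected A, got B


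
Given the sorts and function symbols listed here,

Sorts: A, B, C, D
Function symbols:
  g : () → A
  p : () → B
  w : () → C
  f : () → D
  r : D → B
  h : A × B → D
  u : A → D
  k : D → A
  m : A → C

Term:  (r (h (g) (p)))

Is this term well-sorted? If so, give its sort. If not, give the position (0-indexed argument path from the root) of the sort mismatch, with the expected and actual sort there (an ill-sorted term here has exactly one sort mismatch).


well-sorted; sort = B

    (g) : A
    (p) : B
  (h (g) (p)) : D
(r (h (g) (p))) : B


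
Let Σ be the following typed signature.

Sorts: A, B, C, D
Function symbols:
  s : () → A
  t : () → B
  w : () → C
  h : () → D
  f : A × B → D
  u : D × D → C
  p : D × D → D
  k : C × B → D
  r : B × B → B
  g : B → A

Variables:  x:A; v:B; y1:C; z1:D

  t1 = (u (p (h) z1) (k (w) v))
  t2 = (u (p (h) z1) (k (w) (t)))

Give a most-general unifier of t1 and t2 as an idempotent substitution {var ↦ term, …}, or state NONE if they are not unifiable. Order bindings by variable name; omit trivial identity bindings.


{v ↦ (t)}


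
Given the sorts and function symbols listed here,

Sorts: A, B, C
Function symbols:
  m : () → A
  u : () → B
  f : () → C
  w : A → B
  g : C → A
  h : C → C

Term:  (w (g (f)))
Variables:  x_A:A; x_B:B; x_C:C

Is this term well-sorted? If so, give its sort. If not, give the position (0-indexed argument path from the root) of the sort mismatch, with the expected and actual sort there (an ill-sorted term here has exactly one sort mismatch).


    (f) : C
  (g (f)) : A
(w (g (f))) : B

well-sorted; sort = B
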